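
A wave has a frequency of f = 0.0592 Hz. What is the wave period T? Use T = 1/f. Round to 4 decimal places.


T = 1 / f
T = 1 / 0.0592
T = 16.8919 s

16.8919


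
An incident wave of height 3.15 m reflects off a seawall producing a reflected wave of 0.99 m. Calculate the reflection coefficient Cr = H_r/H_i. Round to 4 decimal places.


Cr = H_r / H_i
Cr = 0.99 / 3.15
Cr = 0.3143

0.3143


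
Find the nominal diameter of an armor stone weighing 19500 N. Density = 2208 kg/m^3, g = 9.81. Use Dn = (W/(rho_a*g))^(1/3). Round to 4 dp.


V = W / (rho_a * g)
V = 19500 / (2208 * 9.81)
V = 19500 / 21660.48
V = 0.900257 m^3
Dn = V^(1/3) = 0.900257^(1/3)
Dn = 0.9656 m

0.9656


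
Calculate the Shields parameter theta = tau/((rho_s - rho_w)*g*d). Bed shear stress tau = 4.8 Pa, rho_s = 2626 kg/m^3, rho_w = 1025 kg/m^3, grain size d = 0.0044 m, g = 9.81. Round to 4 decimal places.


theta = tau / ((rho_s - rho_w) * g * d)
rho_s - rho_w = 2626 - 1025 = 1601
Denominator = 1601 * 9.81 * 0.0044 = 69.105564
theta = 4.8 / 69.105564
theta = 0.0695

0.0695


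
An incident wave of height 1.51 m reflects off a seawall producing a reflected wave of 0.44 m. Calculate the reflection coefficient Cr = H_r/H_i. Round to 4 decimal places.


Cr = H_r / H_i
Cr = 0.44 / 1.51
Cr = 0.2914

0.2914


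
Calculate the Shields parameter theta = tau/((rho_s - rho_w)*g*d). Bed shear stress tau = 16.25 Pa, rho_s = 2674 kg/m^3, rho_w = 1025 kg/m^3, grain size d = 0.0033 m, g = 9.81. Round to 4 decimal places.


theta = tau / ((rho_s - rho_w) * g * d)
rho_s - rho_w = 2674 - 1025 = 1649
Denominator = 1649 * 9.81 * 0.0033 = 53.383077
theta = 16.25 / 53.383077
theta = 0.3044

0.3044


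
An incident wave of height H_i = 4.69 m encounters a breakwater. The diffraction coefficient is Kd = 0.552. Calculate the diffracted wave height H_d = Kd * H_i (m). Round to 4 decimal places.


H_d = Kd * H_i
H_d = 0.552 * 4.69
H_d = 2.5889 m

2.5889


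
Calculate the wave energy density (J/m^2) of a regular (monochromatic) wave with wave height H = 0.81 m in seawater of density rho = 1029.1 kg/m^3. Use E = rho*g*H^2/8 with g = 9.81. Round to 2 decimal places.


E = (1/8) * rho * g * H^2
E = (1/8) * 1029.1 * 9.81 * 0.81^2
E = 0.125 * 1029.1 * 9.81 * 0.6561
E = 827.95 J/m^2

827.95


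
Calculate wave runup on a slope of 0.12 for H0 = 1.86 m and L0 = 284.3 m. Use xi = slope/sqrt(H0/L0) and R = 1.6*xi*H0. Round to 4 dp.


xi = slope / sqrt(H0/L0)
H0/L0 = 1.86/284.3 = 0.006542
sqrt(0.006542) = 0.080885
xi = 0.12 / 0.080885 = 1.483588
R = 1.6 * xi * H0 = 1.6 * 1.483588 * 1.86
R = 4.4152 m

4.4152


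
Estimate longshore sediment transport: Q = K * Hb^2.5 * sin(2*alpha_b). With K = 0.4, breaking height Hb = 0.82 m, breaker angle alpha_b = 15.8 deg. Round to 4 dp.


Q = K * Hb^2.5 * sin(2 * alpha_b)
Hb^2.5 = 0.82^2.5 = 0.608884
sin(2 * 15.8) = sin(31.6) = 0.523986
Q = 0.4 * 0.608884 * 0.523986
Q = 0.1276 m^3/s

0.1276


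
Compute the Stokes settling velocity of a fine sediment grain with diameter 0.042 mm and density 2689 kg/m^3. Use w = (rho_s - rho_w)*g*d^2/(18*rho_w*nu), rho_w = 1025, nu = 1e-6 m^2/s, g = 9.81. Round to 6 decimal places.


w = (rho_s - rho_w) * g * d^2 / (18 * rho_w * nu)
d = 0.042 mm = 0.000042 m
rho_s - rho_w = 2689 - 1025 = 1664
Numerator = 1664 * 9.81 * (0.000042)^2 = 0.000028795254
Denominator = 18 * 1025 * 1e-6 = 0.018450
w = 0.001561 m/s

0.001561


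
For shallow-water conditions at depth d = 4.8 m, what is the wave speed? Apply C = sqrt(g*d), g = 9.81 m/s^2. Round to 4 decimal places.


Using the shallow-water approximation:
C = sqrt(g * d) = sqrt(9.81 * 4.8)
C = sqrt(47.0880)
C = 6.8621 m/s

6.8621


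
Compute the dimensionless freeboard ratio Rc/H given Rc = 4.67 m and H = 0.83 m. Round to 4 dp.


Relative freeboard = Rc / H
= 4.67 / 0.83
= 5.6265

5.6265


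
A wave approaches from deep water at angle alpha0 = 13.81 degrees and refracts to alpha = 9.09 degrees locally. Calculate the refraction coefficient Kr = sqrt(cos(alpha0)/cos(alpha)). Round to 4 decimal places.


Kr = sqrt(cos(alpha0) / cos(alpha))
cos(13.81) = 0.971093
cos(9.09) = 0.987441
Kr = sqrt(0.971093 / 0.987441)
Kr = sqrt(0.983443)
Kr = 0.9917

0.9917


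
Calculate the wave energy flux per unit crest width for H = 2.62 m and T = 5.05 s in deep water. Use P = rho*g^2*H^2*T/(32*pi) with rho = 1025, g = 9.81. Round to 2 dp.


P = rho * g^2 * H^2 * T / (32 * pi)
P = 1025 * 9.81^2 * 2.62^2 * 5.05 / (32 * pi)
P = 1025 * 96.2361 * 6.8644 * 5.05 / 100.53096
P = 34013.87 W/m

34013.87


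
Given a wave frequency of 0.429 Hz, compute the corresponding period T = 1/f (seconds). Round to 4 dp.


T = 1 / f
T = 1 / 0.429
T = 2.3310 s

2.3310


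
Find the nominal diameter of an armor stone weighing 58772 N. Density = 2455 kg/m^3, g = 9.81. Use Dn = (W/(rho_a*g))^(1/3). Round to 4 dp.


V = W / (rho_a * g)
V = 58772 / (2455 * 9.81)
V = 58772 / 24083.55
V = 2.440338 m^3
Dn = V^(1/3) = 2.440338^(1/3)
Dn = 1.3463 m

1.3463


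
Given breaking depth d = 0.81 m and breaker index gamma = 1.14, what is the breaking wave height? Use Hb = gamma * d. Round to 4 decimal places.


Hb = gamma * d
Hb = 1.14 * 0.81
Hb = 0.9234 m

0.9234


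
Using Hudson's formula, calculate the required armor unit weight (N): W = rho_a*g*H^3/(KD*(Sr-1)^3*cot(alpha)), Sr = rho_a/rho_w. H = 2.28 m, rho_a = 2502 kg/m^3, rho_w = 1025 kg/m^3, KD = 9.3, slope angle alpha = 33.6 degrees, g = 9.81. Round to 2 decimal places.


Sr = rho_a / rho_w = 2502 / 1025 = 2.440976
(Sr - 1) = 1.440976
(Sr - 1)^3 = 2.992057
cot(33.6) = 1 / tan(33.6) = 1 / 0.664398 = 1.505121
Numerator = 2502 * 9.81 * 2.28^3 = 290911.4759
Denominator = 9.3 * 2.992057 * 1.505121 = 41.881695
W = 290911.4759 / 41.881695
W = 6946.03 N

6946.03


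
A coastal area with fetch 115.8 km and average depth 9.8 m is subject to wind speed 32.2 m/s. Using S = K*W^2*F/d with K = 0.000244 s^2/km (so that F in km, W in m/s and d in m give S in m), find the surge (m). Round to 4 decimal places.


S = K * W^2 * F / d
W^2 = 32.2^2 = 1036.84
S = 0.000244 * 1036.84 * 115.8 / 9.8
Numerator = 0.000244 * 1036.84 * 115.8 = 29.296122
S = 29.296122 / 9.8 = 2.9894 m

2.9894


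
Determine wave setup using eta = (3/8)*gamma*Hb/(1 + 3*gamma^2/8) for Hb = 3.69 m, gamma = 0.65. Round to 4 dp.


eta = (3/8) * gamma * Hb / (1 + 3*gamma^2/8)
Numerator = (3/8) * 0.65 * 3.69 = 0.899438
Denominator = 1 + 3*0.65^2/8 = 1 + 0.158438 = 1.158438
eta = 0.899438 / 1.158438
eta = 0.7764 m

0.7764


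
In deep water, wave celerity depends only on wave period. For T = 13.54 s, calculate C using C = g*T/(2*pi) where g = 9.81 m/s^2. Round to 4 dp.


We use the deep-water celerity formula:
C = g * T / (2 * pi)
C = 9.81 * 13.54 / (2 * 3.14159...)
C = 132.827400 / 6.283185
C = 21.1401 m/s

21.1401


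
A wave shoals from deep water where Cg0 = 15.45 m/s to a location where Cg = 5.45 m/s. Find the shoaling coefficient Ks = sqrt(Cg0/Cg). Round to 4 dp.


Ks = sqrt(Cg0 / Cg)
Ks = sqrt(15.45 / 5.45)
Ks = sqrt(2.8349)
Ks = 1.6837

1.6837


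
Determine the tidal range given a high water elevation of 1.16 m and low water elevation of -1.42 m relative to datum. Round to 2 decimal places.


Tidal range = High water - Low water
Tidal range = 1.16 - (-1.42)
Tidal range = 2.58 m

2.58


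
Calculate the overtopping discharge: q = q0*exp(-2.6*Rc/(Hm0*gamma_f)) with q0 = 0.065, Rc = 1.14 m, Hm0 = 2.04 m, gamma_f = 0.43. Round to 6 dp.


q = q0 * exp(-2.6 * Rc / (Hm0 * gamma_f))
Exponent = -2.6 * 1.14 / (2.04 * 0.43)
= -2.6 * 1.14 / 0.8772
= -3.378933
exp(-3.378933) = 0.034084
q = 0.065 * 0.034084
q = 0.002215 m^3/s/m

0.002215


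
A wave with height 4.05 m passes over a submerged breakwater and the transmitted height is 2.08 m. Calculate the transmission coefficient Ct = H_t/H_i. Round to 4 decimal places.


Ct = H_t / H_i
Ct = 2.08 / 4.05
Ct = 0.5136

0.5136


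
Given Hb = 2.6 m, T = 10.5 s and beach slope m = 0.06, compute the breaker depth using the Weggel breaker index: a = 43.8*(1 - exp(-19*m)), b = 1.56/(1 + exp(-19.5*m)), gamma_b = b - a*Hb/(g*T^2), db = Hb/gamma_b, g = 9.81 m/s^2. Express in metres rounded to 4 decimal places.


a = 43.8 * (1 - exp(-19 * m))
exp(-19 * 0.06) = exp(-1.1400) = 0.319819
a = 43.8 * (1 - 0.319819) = 29.791927
b = 1.56 / (1 + exp(-19.5 * m))
exp(-19.5 * 0.06) = exp(-1.1700) = 0.310367
b = 1.56 / (1 + 0.310367) = 1.190506
Hb / (g * T^2) = 2.6 / (9.81 * 10.5^2) = 2.6 / 1081.5525 = 0.00240395
gamma_b = b - a * Hb/(g*T^2) = 1.190506 - 29.791927 * 0.00240395 = 1.118888
db = Hb / gamma_b = 2.6 / 1.118888
db = 2.3237 m

2.3237


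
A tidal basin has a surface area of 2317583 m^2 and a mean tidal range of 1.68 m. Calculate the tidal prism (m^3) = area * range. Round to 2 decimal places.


Tidal prism = Area * Tidal range
P = 2317583 * 1.68
P = 3893539.44 m^3

3893539.44


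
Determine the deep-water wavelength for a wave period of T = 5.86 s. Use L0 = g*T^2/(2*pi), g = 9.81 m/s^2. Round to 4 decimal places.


L0 = g * T^2 / (2 * pi)
L0 = 9.81 * 5.86^2 / (2 * pi)
L0 = 9.81 * 34.3396 / 6.28319
L0 = 336.8715 / 6.28319
L0 = 53.6148 m

53.6148


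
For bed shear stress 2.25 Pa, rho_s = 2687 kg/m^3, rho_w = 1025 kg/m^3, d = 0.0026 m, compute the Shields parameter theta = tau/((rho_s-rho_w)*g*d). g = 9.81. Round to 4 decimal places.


theta = tau / ((rho_s - rho_w) * g * d)
rho_s - rho_w = 2687 - 1025 = 1662
Denominator = 1662 * 9.81 * 0.0026 = 42.390972
theta = 2.25 / 42.390972
theta = 0.0531

0.0531


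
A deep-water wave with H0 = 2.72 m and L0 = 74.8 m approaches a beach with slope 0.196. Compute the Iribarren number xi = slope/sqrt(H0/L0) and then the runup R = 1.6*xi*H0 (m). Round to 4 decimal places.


xi = slope / sqrt(H0/L0)
H0/L0 = 2.72/74.8 = 0.036364
sqrt(0.036364) = 0.190693
xi = 0.196 / 0.190693 = 1.027833
R = 1.6 * xi * H0 = 1.6 * 1.027833 * 2.72
R = 4.4731 m

4.4731


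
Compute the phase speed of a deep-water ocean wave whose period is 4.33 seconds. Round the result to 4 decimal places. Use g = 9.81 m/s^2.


We use the deep-water celerity formula:
C = g * T / (2 * pi)
C = 9.81 * 4.33 / (2 * 3.14159...)
C = 42.477300 / 6.283185
C = 6.7605 m/s

6.7605


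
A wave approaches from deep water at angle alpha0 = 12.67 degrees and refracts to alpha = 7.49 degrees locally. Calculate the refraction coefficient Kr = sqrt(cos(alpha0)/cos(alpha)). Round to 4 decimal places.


Kr = sqrt(cos(alpha0) / cos(alpha))
cos(12.67) = 0.975650
cos(7.49) = 0.991468
Kr = sqrt(0.975650 / 0.991468)
Kr = sqrt(0.984046)
Kr = 0.9920

0.9920


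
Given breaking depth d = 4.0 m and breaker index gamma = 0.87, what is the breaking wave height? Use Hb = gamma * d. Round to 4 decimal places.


Hb = gamma * d
Hb = 0.87 * 4.0
Hb = 3.4800 m

3.4800


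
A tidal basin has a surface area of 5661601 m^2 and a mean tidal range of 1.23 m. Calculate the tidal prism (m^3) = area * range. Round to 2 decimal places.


Tidal prism = Area * Tidal range
P = 5661601 * 1.23
P = 6963769.23 m^3

6963769.23


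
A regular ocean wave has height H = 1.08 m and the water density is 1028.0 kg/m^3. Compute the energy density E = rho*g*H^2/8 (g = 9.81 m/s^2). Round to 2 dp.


E = (1/8) * rho * g * H^2
E = (1/8) * 1028.0 * 9.81 * 1.08^2
E = 0.125 * 1028.0 * 9.81 * 1.1664
E = 1470.35 J/m^2

1470.35


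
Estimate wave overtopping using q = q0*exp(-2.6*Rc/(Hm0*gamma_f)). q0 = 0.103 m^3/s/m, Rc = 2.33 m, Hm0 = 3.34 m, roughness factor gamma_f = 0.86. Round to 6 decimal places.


q = q0 * exp(-2.6 * Rc / (Hm0 * gamma_f))
Exponent = -2.6 * 2.33 / (3.34 * 0.86)
= -2.6 * 2.33 / 2.8724
= -2.109038
exp(-2.109038) = 0.121355
q = 0.103 * 0.121355
q = 0.012500 m^3/s/m

0.012500


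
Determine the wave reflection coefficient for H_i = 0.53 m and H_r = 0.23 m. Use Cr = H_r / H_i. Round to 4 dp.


Cr = H_r / H_i
Cr = 0.23 / 0.53
Cr = 0.4340

0.4340


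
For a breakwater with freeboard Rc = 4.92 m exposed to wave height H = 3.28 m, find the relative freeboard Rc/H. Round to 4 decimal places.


Relative freeboard = Rc / H
= 4.92 / 3.28
= 1.5000

1.5000


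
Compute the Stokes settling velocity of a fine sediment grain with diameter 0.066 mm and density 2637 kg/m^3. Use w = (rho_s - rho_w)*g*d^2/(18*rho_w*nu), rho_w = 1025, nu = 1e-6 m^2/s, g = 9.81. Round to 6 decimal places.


w = (rho_s - rho_w) * g * d^2 / (18 * rho_w * nu)
d = 0.066 mm = 0.000066 m
rho_s - rho_w = 2637 - 1025 = 1612
Numerator = 1612 * 9.81 * (0.000066)^2 = 0.000068884564
Denominator = 18 * 1025 * 1e-6 = 0.018450
w = 0.003734 m/s

0.003734


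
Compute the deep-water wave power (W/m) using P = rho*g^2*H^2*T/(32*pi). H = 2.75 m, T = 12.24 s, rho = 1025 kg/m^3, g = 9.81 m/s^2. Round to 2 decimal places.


P = rho * g^2 * H^2 * T / (32 * pi)
P = 1025 * 9.81^2 * 2.75^2 * 12.24 / (32 * pi)
P = 1025 * 96.2361 * 7.5625 * 12.24 / 100.53096
P = 90825.72 W/m

90825.72


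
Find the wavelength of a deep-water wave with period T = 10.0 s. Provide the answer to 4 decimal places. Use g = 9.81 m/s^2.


L0 = g * T^2 / (2 * pi)
L0 = 9.81 * 10.0^2 / (2 * pi)
L0 = 9.81 * 100.0000 / 6.28319
L0 = 981.0000 / 6.28319
L0 = 156.1310 m

156.1310


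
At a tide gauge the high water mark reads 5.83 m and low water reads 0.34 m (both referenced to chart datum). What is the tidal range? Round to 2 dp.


Tidal range = High water - Low water
Tidal range = 5.83 - (0.34)
Tidal range = 5.49 m

5.49


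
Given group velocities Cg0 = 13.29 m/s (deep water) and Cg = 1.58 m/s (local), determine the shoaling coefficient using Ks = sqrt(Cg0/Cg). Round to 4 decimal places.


Ks = sqrt(Cg0 / Cg)
Ks = sqrt(13.29 / 1.58)
Ks = sqrt(8.4114)
Ks = 2.9002

2.9002


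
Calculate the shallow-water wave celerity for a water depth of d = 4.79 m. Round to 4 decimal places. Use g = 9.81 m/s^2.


Using the shallow-water approximation:
C = sqrt(g * d) = sqrt(9.81 * 4.79)
C = sqrt(46.9899)
C = 6.8549 m/s

6.8549


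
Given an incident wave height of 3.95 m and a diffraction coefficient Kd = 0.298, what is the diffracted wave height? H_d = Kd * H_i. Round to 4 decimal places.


H_d = Kd * H_i
H_d = 0.298 * 3.95
H_d = 1.1771 m

1.1771


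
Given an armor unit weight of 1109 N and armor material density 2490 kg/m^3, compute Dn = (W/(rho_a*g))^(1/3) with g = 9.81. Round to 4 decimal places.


V = W / (rho_a * g)
V = 1109 / (2490 * 9.81)
V = 1109 / 24426.90
V = 0.045401 m^3
Dn = V^(1/3) = 0.045401^(1/3)
Dn = 0.3567 m

0.3567


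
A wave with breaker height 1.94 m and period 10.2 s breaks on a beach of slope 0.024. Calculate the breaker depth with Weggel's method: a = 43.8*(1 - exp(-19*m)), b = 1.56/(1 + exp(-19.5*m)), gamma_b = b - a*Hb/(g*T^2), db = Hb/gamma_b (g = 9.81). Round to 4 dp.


a = 43.8 * (1 - exp(-19 * m))
exp(-19 * 0.024) = exp(-0.4560) = 0.633814
a = 43.8 * (1 - 0.633814) = 16.038954
b = 1.56 / (1 + exp(-19.5 * m))
exp(-19.5 * 0.024) = exp(-0.4680) = 0.626254
b = 1.56 / (1 + 0.626254) = 0.959260
Hb / (g * T^2) = 1.94 / (9.81 * 10.2^2) = 1.94 / 1020.6324 = 0.00190078
gamma_b = b - a * Hb/(g*T^2) = 0.959260 - 16.038954 * 0.00190078 = 0.928773
db = Hb / gamma_b = 1.94 / 0.928773
db = 2.0888 m

2.0888


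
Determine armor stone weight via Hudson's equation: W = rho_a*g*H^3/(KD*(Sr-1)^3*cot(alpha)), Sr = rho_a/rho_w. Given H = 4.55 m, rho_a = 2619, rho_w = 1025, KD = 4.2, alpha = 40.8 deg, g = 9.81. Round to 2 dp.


Sr = rho_a / rho_w = 2619 / 1025 = 2.555122
(Sr - 1) = 1.555122
(Sr - 1)^3 = 3.760914
cot(40.8) = 1 / tan(40.8) = 1 / 0.863177 = 1.158511
Numerator = 2619 * 9.81 * 4.55^3 = 2420130.0031
Denominator = 4.2 * 3.760914 * 1.158511 = 18.299653
W = 2420130.0031 / 18.299653
W = 132250.05 N

132250.05


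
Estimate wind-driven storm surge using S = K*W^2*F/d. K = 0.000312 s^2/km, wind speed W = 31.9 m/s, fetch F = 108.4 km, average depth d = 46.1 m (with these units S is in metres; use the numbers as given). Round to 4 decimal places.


S = K * W^2 * F / d
W^2 = 31.9^2 = 1017.61
S = 0.000312 * 1017.61 * 108.4 / 46.1
Numerator = 0.000312 * 1017.61 * 108.4 = 34.416384
S = 34.416384 / 46.1 = 0.7466 m

0.7466


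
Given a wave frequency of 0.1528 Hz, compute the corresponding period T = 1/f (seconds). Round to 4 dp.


T = 1 / f
T = 1 / 0.1528
T = 6.5445 s

6.5445


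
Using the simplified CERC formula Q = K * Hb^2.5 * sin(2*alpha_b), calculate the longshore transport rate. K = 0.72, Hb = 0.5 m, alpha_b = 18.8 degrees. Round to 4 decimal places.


Q = K * Hb^2.5 * sin(2 * alpha_b)
Hb^2.5 = 0.5^2.5 = 0.176777
sin(2 * 18.8) = sin(37.6) = 0.610145
Q = 0.72 * 0.176777 * 0.610145
Q = 0.0777 m^3/s

0.0777


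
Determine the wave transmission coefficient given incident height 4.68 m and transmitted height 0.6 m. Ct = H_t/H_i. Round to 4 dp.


Ct = H_t / H_i
Ct = 0.6 / 4.68
Ct = 0.1282

0.1282


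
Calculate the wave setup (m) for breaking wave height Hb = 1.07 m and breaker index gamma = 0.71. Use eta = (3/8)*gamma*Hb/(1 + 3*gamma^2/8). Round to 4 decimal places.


eta = (3/8) * gamma * Hb / (1 + 3*gamma^2/8)
Numerator = (3/8) * 0.71 * 1.07 = 0.284888
Denominator = 1 + 3*0.71^2/8 = 1 + 0.189038 = 1.189038
eta = 0.284888 / 1.189038
eta = 0.2396 m

0.2396


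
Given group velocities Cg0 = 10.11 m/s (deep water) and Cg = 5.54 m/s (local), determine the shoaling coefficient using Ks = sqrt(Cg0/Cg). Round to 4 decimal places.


Ks = sqrt(Cg0 / Cg)
Ks = sqrt(10.11 / 5.54)
Ks = sqrt(1.8249)
Ks = 1.3509

1.3509


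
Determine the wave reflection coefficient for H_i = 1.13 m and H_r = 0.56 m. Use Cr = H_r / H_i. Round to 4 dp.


Cr = H_r / H_i
Cr = 0.56 / 1.13
Cr = 0.4956

0.4956


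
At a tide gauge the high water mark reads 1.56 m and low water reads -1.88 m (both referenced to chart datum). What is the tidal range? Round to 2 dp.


Tidal range = High water - Low water
Tidal range = 1.56 - (-1.88)
Tidal range = 3.44 m

3.44


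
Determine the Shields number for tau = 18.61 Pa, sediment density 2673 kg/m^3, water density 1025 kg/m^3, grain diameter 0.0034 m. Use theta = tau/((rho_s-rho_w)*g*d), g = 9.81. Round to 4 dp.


theta = tau / ((rho_s - rho_w) * g * d)
rho_s - rho_w = 2673 - 1025 = 1648
Denominator = 1648 * 9.81 * 0.0034 = 54.967392
theta = 18.61 / 54.967392
theta = 0.3386

0.3386


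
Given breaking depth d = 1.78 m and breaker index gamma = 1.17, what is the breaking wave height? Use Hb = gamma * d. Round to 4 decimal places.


Hb = gamma * d
Hb = 1.17 * 1.78
Hb = 2.0826 m

2.0826


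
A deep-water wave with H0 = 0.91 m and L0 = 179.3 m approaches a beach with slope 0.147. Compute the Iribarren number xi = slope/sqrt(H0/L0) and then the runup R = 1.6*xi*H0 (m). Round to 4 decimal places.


xi = slope / sqrt(H0/L0)
H0/L0 = 0.91/179.3 = 0.005075
sqrt(0.005075) = 0.071241
xi = 0.147 / 0.071241 = 2.063416
R = 1.6 * xi * H0 = 1.6 * 2.063416 * 0.91
R = 3.0043 m

3.0043


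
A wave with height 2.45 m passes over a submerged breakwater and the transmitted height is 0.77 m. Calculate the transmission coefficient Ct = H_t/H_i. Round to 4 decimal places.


Ct = H_t / H_i
Ct = 0.77 / 2.45
Ct = 0.3143

0.3143


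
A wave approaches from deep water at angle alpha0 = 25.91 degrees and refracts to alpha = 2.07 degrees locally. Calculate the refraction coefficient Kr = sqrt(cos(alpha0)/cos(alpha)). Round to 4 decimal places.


Kr = sqrt(cos(alpha0) / cos(alpha))
cos(25.91) = 0.899482
cos(2.07) = 0.999347
Kr = sqrt(0.899482 / 0.999347)
Kr = sqrt(0.900069)
Kr = 0.9487

0.9487


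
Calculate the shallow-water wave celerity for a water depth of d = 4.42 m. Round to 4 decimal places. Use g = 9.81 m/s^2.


Using the shallow-water approximation:
C = sqrt(g * d) = sqrt(9.81 * 4.42)
C = sqrt(43.3602)
C = 6.5848 m/s

6.5848


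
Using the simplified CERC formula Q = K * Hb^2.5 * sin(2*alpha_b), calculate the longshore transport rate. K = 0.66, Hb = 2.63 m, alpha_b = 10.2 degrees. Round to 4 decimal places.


Q = K * Hb^2.5 * sin(2 * alpha_b)
Hb^2.5 = 2.63^2.5 = 11.217327
sin(2 * 10.2) = sin(20.4) = 0.348572
Q = 0.66 * 11.217327 * 0.348572
Q = 2.5806 m^3/s

2.5806


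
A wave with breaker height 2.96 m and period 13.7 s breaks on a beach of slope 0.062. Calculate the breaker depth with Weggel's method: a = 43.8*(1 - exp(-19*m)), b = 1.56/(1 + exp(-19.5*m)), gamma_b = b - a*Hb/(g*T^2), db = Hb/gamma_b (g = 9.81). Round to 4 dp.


a = 43.8 * (1 - exp(-19 * m))
exp(-19 * 0.062) = exp(-1.1780) = 0.307894
a = 43.8 * (1 - 0.307894) = 30.314247
b = 1.56 / (1 + exp(-19.5 * m))
exp(-19.5 * 0.062) = exp(-1.2090) = 0.298496
b = 1.56 / (1 + 0.298496) = 1.201390
Hb / (g * T^2) = 2.96 / (9.81 * 13.7^2) = 2.96 / 1841.2389 = 0.00160761
gamma_b = b - a * Hb/(g*T^2) = 1.201390 - 30.314247 * 0.00160761 = 1.152657
db = Hb / gamma_b = 2.96 / 1.152657
db = 2.5680 m

2.5680


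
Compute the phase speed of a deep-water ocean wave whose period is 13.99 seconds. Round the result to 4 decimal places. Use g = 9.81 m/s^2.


We use the deep-water celerity formula:
C = g * T / (2 * pi)
C = 9.81 * 13.99 / (2 * 3.14159...)
C = 137.241900 / 6.283185
C = 21.8427 m/s

21.8427


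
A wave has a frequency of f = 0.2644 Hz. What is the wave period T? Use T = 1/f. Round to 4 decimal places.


T = 1 / f
T = 1 / 0.2644
T = 3.7821 s

3.7821


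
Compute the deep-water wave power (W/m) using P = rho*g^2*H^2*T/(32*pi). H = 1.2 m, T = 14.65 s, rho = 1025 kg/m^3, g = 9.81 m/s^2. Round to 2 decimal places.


P = rho * g^2 * H^2 * T / (32 * pi)
P = 1025 * 9.81^2 * 1.2^2 * 14.65 / (32 * pi)
P = 1025 * 96.2361 * 1.4400 * 14.65 / 100.53096
P = 20699.61 W/m

20699.61


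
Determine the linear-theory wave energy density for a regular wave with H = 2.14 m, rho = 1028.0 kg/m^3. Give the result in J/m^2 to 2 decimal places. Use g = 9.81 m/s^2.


E = (1/8) * rho * g * H^2
E = (1/8) * 1028.0 * 9.81 * 2.14^2
E = 0.125 * 1028.0 * 9.81 * 4.5796
E = 5772.98 J/m^2

5772.98


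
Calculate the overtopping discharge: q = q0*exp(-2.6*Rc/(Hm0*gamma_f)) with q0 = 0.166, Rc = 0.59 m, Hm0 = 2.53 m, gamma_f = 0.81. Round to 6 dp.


q = q0 * exp(-2.6 * Rc / (Hm0 * gamma_f))
Exponent = -2.6 * 0.59 / (2.53 * 0.81)
= -2.6 * 0.59 / 2.0493
= -0.748548
exp(-0.748548) = 0.473053
q = 0.166 * 0.473053
q = 0.078527 m^3/s/m

0.078527


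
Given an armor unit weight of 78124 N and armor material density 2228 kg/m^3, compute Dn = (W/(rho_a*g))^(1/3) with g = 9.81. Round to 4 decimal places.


V = W / (rho_a * g)
V = 78124 / (2228 * 9.81)
V = 78124 / 21856.68
V = 3.574376 m^3
Dn = V^(1/3) = 3.574376^(1/3)
Dn = 1.5290 m

1.5290


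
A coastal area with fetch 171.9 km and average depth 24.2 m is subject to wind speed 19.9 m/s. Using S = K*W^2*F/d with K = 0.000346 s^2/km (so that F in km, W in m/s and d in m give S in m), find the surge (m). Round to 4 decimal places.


S = K * W^2 * F / d
W^2 = 19.9^2 = 396.01
S = 0.000346 * 396.01 * 171.9 / 24.2
Numerator = 0.000346 * 396.01 * 171.9 = 23.553645
S = 23.553645 / 24.2 = 0.9733 m

0.9733


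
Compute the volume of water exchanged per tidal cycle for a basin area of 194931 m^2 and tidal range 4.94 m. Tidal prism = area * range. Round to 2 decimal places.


Tidal prism = Area * Tidal range
P = 194931 * 4.94
P = 962959.14 m^3

962959.14


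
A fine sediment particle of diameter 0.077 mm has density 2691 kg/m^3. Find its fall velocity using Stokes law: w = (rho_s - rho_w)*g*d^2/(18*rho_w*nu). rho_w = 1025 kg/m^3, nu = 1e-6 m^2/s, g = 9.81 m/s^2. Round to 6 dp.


w = (rho_s - rho_w) * g * d^2 / (18 * rho_w * nu)
d = 0.077 mm = 0.000077 m
rho_s - rho_w = 2691 - 1025 = 1666
Numerator = 1666 * 9.81 * (0.000077)^2 = 0.000096900374
Denominator = 18 * 1025 * 1e-6 = 0.018450
w = 0.005252 m/s

0.005252


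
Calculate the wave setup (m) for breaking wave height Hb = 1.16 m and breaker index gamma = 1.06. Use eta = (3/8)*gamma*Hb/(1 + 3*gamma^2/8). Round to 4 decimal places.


eta = (3/8) * gamma * Hb / (1 + 3*gamma^2/8)
Numerator = (3/8) * 1.06 * 1.16 = 0.461100
Denominator = 1 + 3*1.06^2/8 = 1 + 0.421350 = 1.421350
eta = 0.461100 / 1.421350
eta = 0.3244 m

0.3244


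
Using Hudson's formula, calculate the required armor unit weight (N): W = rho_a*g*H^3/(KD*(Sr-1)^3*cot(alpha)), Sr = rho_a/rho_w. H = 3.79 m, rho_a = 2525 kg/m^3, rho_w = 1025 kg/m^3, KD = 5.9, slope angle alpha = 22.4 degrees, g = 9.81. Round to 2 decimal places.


Sr = rho_a / rho_w = 2525 / 1025 = 2.463415
(Sr - 1) = 1.463415
(Sr - 1)^3 = 3.134023
cot(22.4) = 1 / tan(22.4) = 1 / 0.412170 = 2.426182
Numerator = 2525 * 9.81 * 3.79^3 = 1348490.8990
Denominator = 5.9 * 3.134023 * 2.426182 = 44.861888
W = 1348490.8990 / 44.861888
W = 30058.72 N

30058.72


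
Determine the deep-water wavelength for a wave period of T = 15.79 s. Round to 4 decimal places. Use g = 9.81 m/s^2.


L0 = g * T^2 / (2 * pi)
L0 = 9.81 * 15.79^2 / (2 * pi)
L0 = 9.81 * 249.3241 / 6.28319
L0 = 2445.8694 / 6.28319
L0 = 389.2722 m

389.2722


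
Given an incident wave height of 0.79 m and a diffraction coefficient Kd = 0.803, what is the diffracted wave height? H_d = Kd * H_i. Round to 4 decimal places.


H_d = Kd * H_i
H_d = 0.803 * 0.79
H_d = 0.6344 m

0.6344


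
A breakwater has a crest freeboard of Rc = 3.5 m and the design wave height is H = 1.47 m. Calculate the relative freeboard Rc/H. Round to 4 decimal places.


Relative freeboard = Rc / H
= 3.5 / 1.47
= 2.3810

2.3810


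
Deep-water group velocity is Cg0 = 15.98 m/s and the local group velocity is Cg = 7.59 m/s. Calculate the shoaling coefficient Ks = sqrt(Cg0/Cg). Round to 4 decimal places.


Ks = sqrt(Cg0 / Cg)
Ks = sqrt(15.98 / 7.59)
Ks = sqrt(2.1054)
Ks = 1.4510

1.4510


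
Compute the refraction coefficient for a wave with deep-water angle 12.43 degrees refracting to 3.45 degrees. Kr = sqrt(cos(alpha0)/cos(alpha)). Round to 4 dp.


Kr = sqrt(cos(alpha0) / cos(alpha))
cos(12.43) = 0.976560
cos(3.45) = 0.998188
Kr = sqrt(0.976560 / 0.998188)
Kr = sqrt(0.978333)
Kr = 0.9891

0.9891


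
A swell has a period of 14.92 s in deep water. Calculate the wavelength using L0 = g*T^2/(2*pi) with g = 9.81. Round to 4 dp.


L0 = g * T^2 / (2 * pi)
L0 = 9.81 * 14.92^2 / (2 * pi)
L0 = 9.81 * 222.6064 / 6.28319
L0 = 2183.7688 / 6.28319
L0 = 347.5576 m

347.5576


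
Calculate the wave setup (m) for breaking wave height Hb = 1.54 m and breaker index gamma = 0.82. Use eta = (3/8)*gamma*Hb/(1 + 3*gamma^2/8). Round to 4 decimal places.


eta = (3/8) * gamma * Hb / (1 + 3*gamma^2/8)
Numerator = (3/8) * 0.82 * 1.54 = 0.473550
Denominator = 1 + 3*0.82^2/8 = 1 + 0.252150 = 1.252150
eta = 0.473550 / 1.252150
eta = 0.3782 m

0.3782


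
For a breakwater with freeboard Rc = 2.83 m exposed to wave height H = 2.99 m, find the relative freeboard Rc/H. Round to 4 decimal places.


Relative freeboard = Rc / H
= 2.83 / 2.99
= 0.9465

0.9465


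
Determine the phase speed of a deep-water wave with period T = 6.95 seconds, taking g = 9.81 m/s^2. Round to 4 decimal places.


We use the deep-water celerity formula:
C = g * T / (2 * pi)
C = 9.81 * 6.95 / (2 * 3.14159...)
C = 68.179500 / 6.283185
C = 10.8511 m/s

10.8511


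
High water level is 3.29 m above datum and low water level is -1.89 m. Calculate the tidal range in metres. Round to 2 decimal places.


Tidal range = High water - Low water
Tidal range = 3.29 - (-1.89)
Tidal range = 5.18 m

5.18


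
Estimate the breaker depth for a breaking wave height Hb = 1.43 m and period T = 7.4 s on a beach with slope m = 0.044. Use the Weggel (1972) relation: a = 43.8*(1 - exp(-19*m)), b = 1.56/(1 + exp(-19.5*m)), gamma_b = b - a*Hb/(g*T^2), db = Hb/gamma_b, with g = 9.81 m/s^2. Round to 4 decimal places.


a = 43.8 * (1 - exp(-19 * m))
exp(-19 * 0.044) = exp(-0.8360) = 0.433441
a = 43.8 * (1 - 0.433441) = 24.815292
b = 1.56 / (1 + exp(-19.5 * m))
exp(-19.5 * 0.044) = exp(-0.8580) = 0.424009
b = 1.56 / (1 + 0.424009) = 1.095498
Hb / (g * T^2) = 1.43 / (9.81 * 7.4^2) = 1.43 / 537.1956 = 0.00266197
gamma_b = b - a * Hb/(g*T^2) = 1.095498 - 24.815292 * 0.00266197 = 1.029441
db = Hb / gamma_b = 1.43 / 1.029441
db = 1.3891 m

1.3891


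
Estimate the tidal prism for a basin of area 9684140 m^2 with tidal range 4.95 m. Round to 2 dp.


Tidal prism = Area * Tidal range
P = 9684140 * 4.95
P = 47936493.00 m^3

47936493.00


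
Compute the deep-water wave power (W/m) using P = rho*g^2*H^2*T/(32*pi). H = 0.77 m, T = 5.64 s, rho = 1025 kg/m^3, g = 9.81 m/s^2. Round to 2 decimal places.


P = rho * g^2 * H^2 * T / (32 * pi)
P = 1025 * 9.81^2 * 0.77^2 * 5.64 / (32 * pi)
P = 1025 * 96.2361 * 0.5929 * 5.64 / 100.53096
P = 3281.12 W/m

3281.12


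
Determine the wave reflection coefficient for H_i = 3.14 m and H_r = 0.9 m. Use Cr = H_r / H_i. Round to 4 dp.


Cr = H_r / H_i
Cr = 0.9 / 3.14
Cr = 0.2866

0.2866


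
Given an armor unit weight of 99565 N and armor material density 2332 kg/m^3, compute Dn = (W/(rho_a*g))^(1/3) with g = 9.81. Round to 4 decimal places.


V = W / (rho_a * g)
V = 99565 / (2332 * 9.81)
V = 99565 / 22876.92
V = 4.352203 m^3
Dn = V^(1/3) = 4.352203^(1/3)
Dn = 1.6327 m

1.6327


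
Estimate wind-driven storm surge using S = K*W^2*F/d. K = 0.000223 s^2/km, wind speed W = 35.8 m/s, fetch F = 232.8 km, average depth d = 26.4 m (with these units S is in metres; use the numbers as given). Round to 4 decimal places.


S = K * W^2 * F / d
W^2 = 35.8^2 = 1281.64
S = 0.000223 * 1281.64 * 232.8 / 26.4
Numerator = 0.000223 * 1281.64 * 232.8 = 66.535572
S = 66.535572 / 26.4 = 2.5203 m

2.5203


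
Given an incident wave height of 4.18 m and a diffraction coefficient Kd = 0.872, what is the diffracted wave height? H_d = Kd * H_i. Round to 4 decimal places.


H_d = Kd * H_i
H_d = 0.872 * 4.18
H_d = 3.6450 m

3.6450


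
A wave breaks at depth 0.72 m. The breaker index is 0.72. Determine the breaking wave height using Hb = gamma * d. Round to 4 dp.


Hb = gamma * d
Hb = 0.72 * 0.72
Hb = 0.5184 m

0.5184


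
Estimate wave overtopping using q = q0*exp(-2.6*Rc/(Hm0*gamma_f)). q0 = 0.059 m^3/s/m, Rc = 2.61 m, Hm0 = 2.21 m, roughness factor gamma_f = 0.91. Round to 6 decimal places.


q = q0 * exp(-2.6 * Rc / (Hm0 * gamma_f))
Exponent = -2.6 * 2.61 / (2.21 * 0.91)
= -2.6 * 2.61 / 2.0111
= -3.374273
exp(-3.374273) = 0.034243
q = 0.059 * 0.034243
q = 0.002020 m^3/s/m

0.002020


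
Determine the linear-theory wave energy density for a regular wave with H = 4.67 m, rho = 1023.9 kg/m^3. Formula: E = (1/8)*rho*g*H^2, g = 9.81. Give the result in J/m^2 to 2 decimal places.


E = (1/8) * rho * g * H^2
E = (1/8) * 1023.9 * 9.81 * 4.67^2
E = 0.125 * 1023.9 * 9.81 * 21.8089
E = 27382.33 J/m^2

27382.33


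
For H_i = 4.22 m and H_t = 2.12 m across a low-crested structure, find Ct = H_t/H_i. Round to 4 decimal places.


Ct = H_t / H_i
Ct = 2.12 / 4.22
Ct = 0.5024

0.5024


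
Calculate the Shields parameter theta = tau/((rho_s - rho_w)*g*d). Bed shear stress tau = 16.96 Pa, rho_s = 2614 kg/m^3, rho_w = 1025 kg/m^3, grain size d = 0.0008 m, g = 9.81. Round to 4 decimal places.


theta = tau / ((rho_s - rho_w) * g * d)
rho_s - rho_w = 2614 - 1025 = 1589
Denominator = 1589 * 9.81 * 0.0008 = 12.470472
theta = 16.96 / 12.470472
theta = 1.3600

1.3600


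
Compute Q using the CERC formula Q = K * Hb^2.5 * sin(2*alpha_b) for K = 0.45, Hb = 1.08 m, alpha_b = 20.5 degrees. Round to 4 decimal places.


Q = K * Hb^2.5 * sin(2 * alpha_b)
Hb^2.5 = 1.08^2.5 = 1.212158
sin(2 * 20.5) = sin(41.0) = 0.656059
Q = 0.45 * 1.212158 * 0.656059
Q = 0.3579 m^3/s

0.3579


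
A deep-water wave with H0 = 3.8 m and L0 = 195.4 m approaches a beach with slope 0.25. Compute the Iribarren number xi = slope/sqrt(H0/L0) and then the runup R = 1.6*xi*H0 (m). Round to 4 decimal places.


xi = slope / sqrt(H0/L0)
H0/L0 = 3.8/195.4 = 0.019447
sqrt(0.019447) = 0.139454
xi = 0.25 / 0.139454 = 1.792712
R = 1.6 * xi * H0 = 1.6 * 1.792712 * 3.8
R = 10.8997 m

10.8997


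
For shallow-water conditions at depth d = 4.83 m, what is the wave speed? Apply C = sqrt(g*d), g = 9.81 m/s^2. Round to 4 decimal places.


Using the shallow-water approximation:
C = sqrt(g * d) = sqrt(9.81 * 4.83)
C = sqrt(47.3823)
C = 6.8835 m/s

6.8835


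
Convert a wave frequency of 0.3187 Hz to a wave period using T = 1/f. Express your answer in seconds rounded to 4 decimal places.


T = 1 / f
T = 1 / 0.3187
T = 3.1377 s

3.1377


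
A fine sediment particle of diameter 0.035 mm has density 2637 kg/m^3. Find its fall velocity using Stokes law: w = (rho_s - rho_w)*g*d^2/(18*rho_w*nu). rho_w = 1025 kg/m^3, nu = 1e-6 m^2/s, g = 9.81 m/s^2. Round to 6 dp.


w = (rho_s - rho_w) * g * d^2 / (18 * rho_w * nu)
d = 0.035 mm = 0.000035 m
rho_s - rho_w = 2637 - 1025 = 1612
Numerator = 1612 * 9.81 * (0.000035)^2 = 0.000019371807
Denominator = 18 * 1025 * 1e-6 = 0.018450
w = 0.001050 m/s

0.001050


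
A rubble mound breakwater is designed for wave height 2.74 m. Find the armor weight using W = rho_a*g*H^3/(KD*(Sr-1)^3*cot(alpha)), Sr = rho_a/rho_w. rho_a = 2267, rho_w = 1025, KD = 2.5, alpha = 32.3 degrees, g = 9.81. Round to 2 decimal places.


Sr = rho_a / rho_w = 2267 / 1025 = 2.211707
(Sr - 1) = 1.211707
(Sr - 1)^3 = 1.779071
cot(32.3) = 1 / tan(32.3) = 1 / 0.632174 = 1.581844
Numerator = 2267 * 9.81 * 2.74^3 = 457480.1091
Denominator = 2.5 * 1.779071 * 1.581844 = 7.035529
W = 457480.1091 / 7.035529
W = 65024.27 N

65024.27


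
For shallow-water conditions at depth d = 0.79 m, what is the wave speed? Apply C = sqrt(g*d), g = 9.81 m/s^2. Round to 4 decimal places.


Using the shallow-water approximation:
C = sqrt(g * d) = sqrt(9.81 * 0.79)
C = sqrt(7.7499)
C = 2.7839 m/s

2.7839


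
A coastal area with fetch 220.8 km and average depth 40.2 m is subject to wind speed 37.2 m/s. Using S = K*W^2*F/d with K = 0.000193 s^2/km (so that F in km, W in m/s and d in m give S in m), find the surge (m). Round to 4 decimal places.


S = K * W^2 * F / d
W^2 = 37.2^2 = 1383.84
S = 0.000193 * 1383.84 * 220.8 / 40.2
Numerator = 0.000193 * 1383.84 * 220.8 = 58.971511
S = 58.971511 / 40.2 = 1.4670 m

1.4670


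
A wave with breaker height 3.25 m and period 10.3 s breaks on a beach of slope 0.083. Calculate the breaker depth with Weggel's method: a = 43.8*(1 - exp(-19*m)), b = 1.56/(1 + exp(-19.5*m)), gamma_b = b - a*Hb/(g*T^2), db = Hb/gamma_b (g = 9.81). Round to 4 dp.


a = 43.8 * (1 - exp(-19 * m))
exp(-19 * 0.083) = exp(-1.5770) = 0.206594
a = 43.8 * (1 - 0.206594) = 34.751185
b = 1.56 / (1 + exp(-19.5 * m))
exp(-19.5 * 0.083) = exp(-1.6185) = 0.198196
b = 1.56 / (1 + 0.198196) = 1.301958
Hb / (g * T^2) = 3.25 / (9.81 * 10.3^2) = 3.25 / 1040.7429 = 0.00312277
gamma_b = b - a * Hb/(g*T^2) = 1.301958 - 34.751185 * 0.00312277 = 1.193438
db = Hb / gamma_b = 3.25 / 1.193438
db = 2.7232 m

2.7232


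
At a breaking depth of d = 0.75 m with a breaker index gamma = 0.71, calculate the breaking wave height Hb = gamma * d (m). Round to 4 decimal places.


Hb = gamma * d
Hb = 0.71 * 0.75
Hb = 0.5325 m

0.5325


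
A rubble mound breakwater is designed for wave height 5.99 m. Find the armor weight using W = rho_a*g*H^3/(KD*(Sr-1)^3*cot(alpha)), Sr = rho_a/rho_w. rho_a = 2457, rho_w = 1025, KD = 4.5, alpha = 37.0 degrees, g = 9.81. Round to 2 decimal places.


Sr = rho_a / rho_w = 2457 / 1025 = 2.397073
(Sr - 1) = 1.397073
(Sr - 1)^3 = 2.726826
cot(37.0) = 1 / tan(37.0) = 1 / 0.753554 = 1.327045
Numerator = 2457 * 9.81 * 5.99^3 = 5180296.6580
Denominator = 4.5 * 2.726826 * 1.327045 = 16.283793
W = 5180296.6580 / 16.283793
W = 318125.93 N

318125.93


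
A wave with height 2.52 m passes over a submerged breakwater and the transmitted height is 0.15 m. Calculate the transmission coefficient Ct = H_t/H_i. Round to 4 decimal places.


Ct = H_t / H_i
Ct = 0.15 / 2.52
Ct = 0.0595

0.0595


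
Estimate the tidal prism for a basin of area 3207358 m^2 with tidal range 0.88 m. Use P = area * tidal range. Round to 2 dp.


Tidal prism = Area * Tidal range
P = 3207358 * 0.88
P = 2822475.04 m^3

2822475.04


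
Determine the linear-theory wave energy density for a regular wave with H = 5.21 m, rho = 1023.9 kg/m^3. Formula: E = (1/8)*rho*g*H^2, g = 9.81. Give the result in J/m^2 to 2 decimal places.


E = (1/8) * rho * g * H^2
E = (1/8) * 1023.9 * 9.81 * 5.21^2
E = 0.125 * 1023.9 * 9.81 * 27.1441
E = 34080.97 J/m^2

34080.97


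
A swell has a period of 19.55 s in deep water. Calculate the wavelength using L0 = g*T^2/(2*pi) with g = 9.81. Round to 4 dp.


L0 = g * T^2 / (2 * pi)
L0 = 9.81 * 19.55^2 / (2 * pi)
L0 = 9.81 * 382.2025 / 6.28319
L0 = 3749.4065 / 6.28319
L0 = 596.7366 m

596.7366


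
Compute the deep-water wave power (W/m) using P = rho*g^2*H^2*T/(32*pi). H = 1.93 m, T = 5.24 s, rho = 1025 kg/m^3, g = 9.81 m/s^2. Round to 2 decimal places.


P = rho * g^2 * H^2 * T / (32 * pi)
P = 1025 * 9.81^2 * 1.93^2 * 5.24 / (32 * pi)
P = 1025 * 96.2361 * 3.7249 * 5.24 / 100.53096
P = 19151.73 W/m

19151.73


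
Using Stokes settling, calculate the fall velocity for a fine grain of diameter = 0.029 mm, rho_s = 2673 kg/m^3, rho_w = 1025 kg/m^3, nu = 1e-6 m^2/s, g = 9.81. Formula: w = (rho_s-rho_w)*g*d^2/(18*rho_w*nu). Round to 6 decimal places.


w = (rho_s - rho_w) * g * d^2 / (18 * rho_w * nu)
d = 0.029 mm = 0.000029 m
rho_s - rho_w = 2673 - 1025 = 1648
Numerator = 1648 * 9.81 * (0.000029)^2 = 0.000013596346
Denominator = 18 * 1025 * 1e-6 = 0.018450
w = 0.000737 m/s

0.000737


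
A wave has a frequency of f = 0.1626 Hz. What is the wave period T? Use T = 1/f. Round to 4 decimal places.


T = 1 / f
T = 1 / 0.1626
T = 6.1501 s

6.1501


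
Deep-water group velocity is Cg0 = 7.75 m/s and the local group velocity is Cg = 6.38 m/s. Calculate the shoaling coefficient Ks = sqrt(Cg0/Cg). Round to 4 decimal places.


Ks = sqrt(Cg0 / Cg)
Ks = sqrt(7.75 / 6.38)
Ks = sqrt(1.2147)
Ks = 1.1021

1.1021


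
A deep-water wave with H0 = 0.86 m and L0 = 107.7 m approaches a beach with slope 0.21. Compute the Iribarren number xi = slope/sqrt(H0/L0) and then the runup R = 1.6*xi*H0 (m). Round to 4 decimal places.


xi = slope / sqrt(H0/L0)
H0/L0 = 0.86/107.7 = 0.007985
sqrt(0.007985) = 0.089360
xi = 0.21 / 0.089360 = 2.350054
R = 1.6 * xi * H0 = 1.6 * 2.350054 * 0.86
R = 3.2337 m

3.2337


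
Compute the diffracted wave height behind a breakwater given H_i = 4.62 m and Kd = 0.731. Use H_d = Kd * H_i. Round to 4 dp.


H_d = Kd * H_i
H_d = 0.731 * 4.62
H_d = 3.3772 m

3.3772


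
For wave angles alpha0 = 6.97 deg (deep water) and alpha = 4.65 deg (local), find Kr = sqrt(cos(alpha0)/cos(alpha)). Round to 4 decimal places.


Kr = sqrt(cos(alpha0) / cos(alpha))
cos(6.97) = 0.992610
cos(4.65) = 0.996709
Kr = sqrt(0.992610 / 0.996709)
Kr = sqrt(0.995888)
Kr = 0.9979

0.9979


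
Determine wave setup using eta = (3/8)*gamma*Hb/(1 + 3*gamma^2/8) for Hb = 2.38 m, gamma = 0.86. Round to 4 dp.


eta = (3/8) * gamma * Hb / (1 + 3*gamma^2/8)
Numerator = (3/8) * 0.86 * 2.38 = 0.767550
Denominator = 1 + 3*0.86^2/8 = 1 + 0.277350 = 1.277350
eta = 0.767550 / 1.277350
eta = 0.6009 m

0.6009


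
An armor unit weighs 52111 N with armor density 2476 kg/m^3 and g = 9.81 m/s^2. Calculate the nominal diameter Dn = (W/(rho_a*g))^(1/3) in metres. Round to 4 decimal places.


V = W / (rho_a * g)
V = 52111 / (2476 * 9.81)
V = 52111 / 24289.56
V = 2.145407 m^3
Dn = V^(1/3) = 2.145407^(1/3)
Dn = 1.2897 m

1.2897


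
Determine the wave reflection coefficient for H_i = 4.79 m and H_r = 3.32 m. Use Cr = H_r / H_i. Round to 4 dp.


Cr = H_r / H_i
Cr = 3.32 / 4.79
Cr = 0.6931

0.6931


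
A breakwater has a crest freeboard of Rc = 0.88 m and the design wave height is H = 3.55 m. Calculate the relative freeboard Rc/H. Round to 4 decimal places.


Relative freeboard = Rc / H
= 0.88 / 3.55
= 0.2479

0.2479


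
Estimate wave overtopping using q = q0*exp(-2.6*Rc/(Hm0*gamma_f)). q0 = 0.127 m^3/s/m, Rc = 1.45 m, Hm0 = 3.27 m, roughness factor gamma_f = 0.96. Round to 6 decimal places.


q = q0 * exp(-2.6 * Rc / (Hm0 * gamma_f))
Exponent = -2.6 * 1.45 / (3.27 * 0.96)
= -2.6 * 1.45 / 3.1392
= -1.200943
exp(-1.200943) = 0.300910
q = 0.127 * 0.300910
q = 0.038216 m^3/s/m

0.038216
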